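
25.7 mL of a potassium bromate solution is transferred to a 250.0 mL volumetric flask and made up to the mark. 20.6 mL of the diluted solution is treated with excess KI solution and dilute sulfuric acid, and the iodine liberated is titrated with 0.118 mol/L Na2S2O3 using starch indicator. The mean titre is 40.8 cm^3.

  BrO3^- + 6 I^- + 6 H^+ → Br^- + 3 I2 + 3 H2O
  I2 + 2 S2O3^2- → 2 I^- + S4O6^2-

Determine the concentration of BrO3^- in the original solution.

n(S2O3^2-) = 0.0408 × 0.118 = 4.81 × 10^-3 mol
n(I2) = n(S2O3^2-)/2 = 2.41 × 10^-3 mol
From the 1:3 ratio, n(BrO3^-) in the aliquot = 1/3 × 2.41 × 10^-3 = 8.02 × 10^-4 mol
[BrO3^-]_dilute = 8.02 × 10^-4 / 0.0206 = 0.0390 mol/L
[BrO3^-]_original = 0.0390 × 250.0/25.7 = 0.379 mol/L

0.379 mol/L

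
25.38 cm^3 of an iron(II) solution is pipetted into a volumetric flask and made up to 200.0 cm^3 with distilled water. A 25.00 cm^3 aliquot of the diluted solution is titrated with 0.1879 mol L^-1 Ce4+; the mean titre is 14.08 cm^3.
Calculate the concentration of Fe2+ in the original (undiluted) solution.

Ce^4+ + Fe^2+ → Ce^3+ + Fe^3+
n(Ce4+) = 0.01408 × 0.1879 = 2.646 × 10^-3 mol
n(Fe2+) in the aliquot = 2.646 × 10^-3 mol (1:1 ratio)
[Fe2+]_dilute = 2.646 × 10^-3 / 0.02500 = 0.1058 mol/L
Dilution factor = 200.0 / 25.38 = 7.880
[Fe2+]_stock = 0.1058 × 7.880 = 0.8339 mol/L

0.8339 mol/L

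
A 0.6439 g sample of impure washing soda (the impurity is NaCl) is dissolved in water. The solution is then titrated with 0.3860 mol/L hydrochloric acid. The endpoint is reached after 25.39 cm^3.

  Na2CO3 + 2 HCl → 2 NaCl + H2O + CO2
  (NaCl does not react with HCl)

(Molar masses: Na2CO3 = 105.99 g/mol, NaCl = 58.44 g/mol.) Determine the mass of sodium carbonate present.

n(HCl) = 0.02539 × 0.3860 = 9.801 × 10^-3 mol
Let x = n(Na2CO3), y = n(NaCl).
Titrant: 2x = 9.801 × 10^-3;  mass: 105.99x + 58.44y = 0.6439
Solving, x = 4.900 × 10^-3 mol, y = 2.131 × 10^-3 mol
mass of Na2CO3 = 4.900 × 10^-3 × 105.99 = 0.5194 g

0.5194 g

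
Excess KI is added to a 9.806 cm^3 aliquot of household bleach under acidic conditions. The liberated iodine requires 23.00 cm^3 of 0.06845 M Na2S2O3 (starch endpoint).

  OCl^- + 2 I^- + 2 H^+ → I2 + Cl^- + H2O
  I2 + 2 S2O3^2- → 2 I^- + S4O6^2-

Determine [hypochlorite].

n(S2O3^2-) = 0.02300 × 0.06845 = 1.574 × 10^-3 mol
n(I2) = n(S2O3^2-)/2 = 7.872 × 10^-4 mol
n(OCl^-) in the aliquot = 7.872 × 10^-4 mol (1:1 ratio)
[OCl^-] = 7.872 × 10^-4 / 0.009806 = 0.08027 mol/L

0.08027 M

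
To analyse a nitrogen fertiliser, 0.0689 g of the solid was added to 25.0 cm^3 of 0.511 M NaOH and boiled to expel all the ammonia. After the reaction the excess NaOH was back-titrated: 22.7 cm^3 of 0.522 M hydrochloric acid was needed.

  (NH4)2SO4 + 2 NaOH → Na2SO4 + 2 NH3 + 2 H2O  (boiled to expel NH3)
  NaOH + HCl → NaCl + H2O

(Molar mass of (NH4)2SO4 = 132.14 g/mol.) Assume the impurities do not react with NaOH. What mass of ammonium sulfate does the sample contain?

n(NaOH) added = 0.0250 × 0.511 = 0.0128 mol
n(HCl) used in back-titration = 0.0227 × 0.522 = 0.0118 mol
n(NaOH) left over = 0.0118 mol (1:1 ratio)
n(NaOH) consumed by analyte = 0.0128 − 0.0118 = 9.26 × 10^-4 mol
From the 1:2 ratio, n((NH4)2SO4) = 1/2 × 9.26 × 10^-4 = 4.63 × 10^-4 mol
mass of (NH4)2SO4 = 4.63 × 10^-4 × 132.14 = 0.0612 g

0.0612 g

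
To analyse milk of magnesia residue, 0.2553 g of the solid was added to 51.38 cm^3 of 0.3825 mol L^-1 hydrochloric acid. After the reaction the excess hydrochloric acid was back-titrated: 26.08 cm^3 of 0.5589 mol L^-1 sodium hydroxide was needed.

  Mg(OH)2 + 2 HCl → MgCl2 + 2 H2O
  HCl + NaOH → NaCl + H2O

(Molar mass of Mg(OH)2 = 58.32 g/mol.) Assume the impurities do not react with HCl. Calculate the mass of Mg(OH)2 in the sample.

n(HCl) added = 0.05138 × 0.3825 = 0.01965 mol
n(NaOH) used in back-titration = 0.02608 × 0.5589 = 0.01458 mol
n(HCl) left over = 0.01458 mol (1:1 ratio)
n(HCl) consumed by analyte = 0.01965 − 0.01458 = 5.077 × 10^-3 mol
From the 1:2 ratio, n(Mg(OH)2) = 1/2 × 5.077 × 10^-3 = 2.538 × 10^-3 mol
mass of Mg(OH)2 = 2.538 × 10^-3 × 58.32 = 0.1480 g

0.1480 g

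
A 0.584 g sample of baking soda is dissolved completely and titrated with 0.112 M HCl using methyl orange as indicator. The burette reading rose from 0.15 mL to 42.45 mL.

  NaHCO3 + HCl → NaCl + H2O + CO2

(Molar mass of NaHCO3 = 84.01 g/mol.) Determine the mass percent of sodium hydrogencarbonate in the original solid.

68.2 %

n(HCl) = 0.0423 L × 0.112 mol/L = 4.74 × 10^-3 mol
n(NaHCO3) = 4.74 × 10^-3 mol (1:1 ratio)
mass of NaHCO3 = 4.74 × 10^-3 × 84.01 g/mol = 0.398 g
% NaHCO3 = 0.398 / 0.584 × 100 = 68.2 %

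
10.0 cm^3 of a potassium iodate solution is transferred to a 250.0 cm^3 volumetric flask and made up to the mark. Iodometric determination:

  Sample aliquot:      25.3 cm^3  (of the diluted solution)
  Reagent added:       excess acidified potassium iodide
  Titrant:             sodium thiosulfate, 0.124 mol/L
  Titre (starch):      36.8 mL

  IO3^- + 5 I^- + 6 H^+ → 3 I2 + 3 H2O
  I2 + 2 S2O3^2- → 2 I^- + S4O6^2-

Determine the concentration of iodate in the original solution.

0.752 mol/L

n(S2O3^2-) = 0.0368 × 0.124 = 4.56 × 10^-3 mol
n(I2) = n(S2O3^2-)/2 = 2.28 × 10^-3 mol
From the 1:3 ratio, n(IO3^-) in the aliquot = 1/3 × 2.28 × 10^-3 = 7.61 × 10^-4 mol
[IO3^-]_dilute = 7.61 × 10^-4 / 0.0253 = 0.0301 mol/L
[IO3^-]_original = 0.0301 × 250.0/10.0 = 0.752 mol/L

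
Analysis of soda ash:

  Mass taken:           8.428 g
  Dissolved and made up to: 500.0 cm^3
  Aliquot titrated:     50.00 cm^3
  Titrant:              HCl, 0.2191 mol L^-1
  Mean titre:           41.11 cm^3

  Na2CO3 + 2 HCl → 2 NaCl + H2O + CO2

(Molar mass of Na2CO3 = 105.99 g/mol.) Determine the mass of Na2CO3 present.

4.773 g

n(HCl) per titration = 0.04111 × 0.2191 = 9.007 × 10^-3 mol
From the 1:2 ratio, n(Na2CO3) in each aliquot = 1/2 × 9.007 × 10^-3 = 4.504 × 10^-3 mol
n(Na2CO3) in the whole flask = 4.504 × 10^-3 × 500.0/50.00 = 0.04504 mol
mass of Na2CO3 = 0.04504 × 105.99 = 4.773 g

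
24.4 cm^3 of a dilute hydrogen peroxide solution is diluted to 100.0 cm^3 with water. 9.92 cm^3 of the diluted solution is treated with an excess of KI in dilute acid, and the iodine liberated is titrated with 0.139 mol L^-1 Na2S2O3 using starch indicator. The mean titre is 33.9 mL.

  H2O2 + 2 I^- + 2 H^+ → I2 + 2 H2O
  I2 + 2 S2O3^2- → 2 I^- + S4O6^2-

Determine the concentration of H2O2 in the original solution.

0.973 mol/L

n(S2O3^2-) = 0.0339 × 0.139 = 4.71 × 10^-3 mol
n(I2) = n(S2O3^2-)/2 = 2.36 × 10^-3 mol
n(H2O2) in the aliquot = 2.36 × 10^-3 mol (1:1 ratio)
[H2O2]_dilute = 2.36 × 10^-3 / 0.00992 = 0.238 mol/L
[H2O2]_original = 0.238 × 100.0/24.4 = 0.973 mol/L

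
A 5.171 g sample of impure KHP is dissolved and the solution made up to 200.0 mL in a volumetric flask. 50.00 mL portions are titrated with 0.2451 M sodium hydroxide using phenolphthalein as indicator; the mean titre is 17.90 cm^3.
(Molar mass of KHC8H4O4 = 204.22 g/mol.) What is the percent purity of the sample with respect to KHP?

69.31 %

KHC8H4O4 + NaOH → KNaC8H4O4 + H2O
n(NaOH) per titration = 0.01790 × 0.2451 = 4.387 × 10^-3 mol
n(KHC8H4O4) in each aliquot = 4.387 × 10^-3 mol (1:1 ratio)
n(KHC8H4O4) in the whole flask = 4.387 × 10^-3 × 200.0/50.00 = 0.01755 mol
mass of KHC8H4O4 = 0.01755 × 204.22 = 3.584 g
% KHC8H4O4 = 3.584 / 5.171 × 100 = 69.31 %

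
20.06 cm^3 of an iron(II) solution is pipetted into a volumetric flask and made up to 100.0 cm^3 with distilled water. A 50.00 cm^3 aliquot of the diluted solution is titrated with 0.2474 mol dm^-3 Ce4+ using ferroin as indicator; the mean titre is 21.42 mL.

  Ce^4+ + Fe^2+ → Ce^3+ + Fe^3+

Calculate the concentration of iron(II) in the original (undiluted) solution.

0.5283 mol/L

n(Ce4+) = 0.02142 × 0.2474 = 5.299 × 10^-3 mol
n(Fe2+) in the aliquot = 5.299 × 10^-3 mol (1:1 ratio)
[Fe2+]_dilute = 5.299 × 10^-3 / 0.05000 = 0.1060 mol/L
Dilution factor = 100.0 / 20.06 = 4.985
[Fe2+]_stock = 0.1060 × 4.985 = 0.5283 mol/L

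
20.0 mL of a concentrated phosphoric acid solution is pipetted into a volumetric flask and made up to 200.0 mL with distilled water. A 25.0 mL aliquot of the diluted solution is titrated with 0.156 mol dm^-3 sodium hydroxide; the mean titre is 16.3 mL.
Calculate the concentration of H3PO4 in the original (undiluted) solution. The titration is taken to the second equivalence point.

0.509 mol/L

H3PO4 + 2 NaOH → Na2HPO4 + 2 H2O
n(NaOH) = 0.0163 × 0.156 = 2.54 × 10^-3 mol
From the 1:2 ratio, n(H3PO4) in the aliquot = 1/2 × 2.54 × 10^-3 = 1.27 × 10^-3 mol
[H3PO4]_dilute = 1.27 × 10^-3 / 0.0250 = 0.0509 mol/L
Dilution factor = 200.0 / 20.0 = 10.00
[H3PO4]_stock = 0.0509 × 10.00 = 0.509 mol/L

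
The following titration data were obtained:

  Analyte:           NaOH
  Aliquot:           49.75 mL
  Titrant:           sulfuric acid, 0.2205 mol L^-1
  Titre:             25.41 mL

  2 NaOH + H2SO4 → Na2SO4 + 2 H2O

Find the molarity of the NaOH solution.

n(H2SO4) = 0.02541 L × 0.2205 mol/L = 5.603 × 10^-3 mol
From the 2:1 mole ratio, n(NaOH) = 2/1 × 5.603 × 10^-3 = 0.01121 mol
[NaOH] = 0.01121 mol / 0.04975 L = 0.2252 mol/L

0.2252 mol/L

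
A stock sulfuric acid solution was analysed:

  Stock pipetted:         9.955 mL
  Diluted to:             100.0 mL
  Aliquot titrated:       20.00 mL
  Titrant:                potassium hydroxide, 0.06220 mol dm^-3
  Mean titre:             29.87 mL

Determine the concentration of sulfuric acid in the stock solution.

0.4666 mol/L

H2SO4 + 2 KOH → K2SO4 + 2 H2O
n(KOH) = 0.02987 × 0.06220 = 1.858 × 10^-3 mol
From the 1:2 ratio, n(H2SO4) in the aliquot = 1/2 × 1.858 × 10^-3 = 9.290 × 10^-4 mol
[H2SO4]_dilute = 9.290 × 10^-4 / 0.02000 = 0.04645 mol/L
Dilution factor = 100.0 / 9.955 = 10.05
[H2SO4]_stock = 0.04645 × 10.05 = 0.4666 mol/L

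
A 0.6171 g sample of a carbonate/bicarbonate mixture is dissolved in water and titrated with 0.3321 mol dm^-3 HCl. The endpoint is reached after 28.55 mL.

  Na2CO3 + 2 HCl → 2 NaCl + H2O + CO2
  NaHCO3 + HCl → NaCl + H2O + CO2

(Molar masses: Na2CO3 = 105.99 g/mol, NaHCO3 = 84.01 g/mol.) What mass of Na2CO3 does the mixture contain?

0.3066 g

n(HCl) = 0.02855 × 0.3321 = 9.481 × 10^-3 mol
Let x = n(Na2CO3), y = n(NaHCO3).
Titrant: 2x + 1y = 9.481 × 10^-3;  mass: 105.99x + 84.01y = 0.6171
Solving, x = 2.893 × 10^-3 mol, y = 3.696 × 10^-3 mol
mass of Na2CO3 = 2.893 × 10^-3 × 105.99 = 0.3066 g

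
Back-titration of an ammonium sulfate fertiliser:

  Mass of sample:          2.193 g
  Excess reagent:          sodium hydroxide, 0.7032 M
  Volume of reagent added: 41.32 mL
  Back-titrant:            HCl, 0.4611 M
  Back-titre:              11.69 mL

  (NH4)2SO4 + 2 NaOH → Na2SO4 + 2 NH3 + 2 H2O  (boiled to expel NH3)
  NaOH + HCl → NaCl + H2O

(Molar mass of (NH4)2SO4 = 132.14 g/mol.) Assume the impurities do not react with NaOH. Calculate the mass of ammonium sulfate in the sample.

1.564 g

n(NaOH) added = 0.04132 × 0.7032 = 0.02906 mol
n(HCl) used in back-titration = 0.01169 × 0.4611 = 5.390 × 10^-3 mol
n(NaOH) left over = 5.390 × 10^-3 mol (1:1 ratio)
n(NaOH) consumed by analyte = 0.02906 − 5.390 × 10^-3 = 0.02367 mol
From the 1:2 ratio, n((NH4)2SO4) = 1/2 × 0.02367 = 0.01183 mol
mass of (NH4)2SO4 = 0.01183 × 132.14 = 1.564 g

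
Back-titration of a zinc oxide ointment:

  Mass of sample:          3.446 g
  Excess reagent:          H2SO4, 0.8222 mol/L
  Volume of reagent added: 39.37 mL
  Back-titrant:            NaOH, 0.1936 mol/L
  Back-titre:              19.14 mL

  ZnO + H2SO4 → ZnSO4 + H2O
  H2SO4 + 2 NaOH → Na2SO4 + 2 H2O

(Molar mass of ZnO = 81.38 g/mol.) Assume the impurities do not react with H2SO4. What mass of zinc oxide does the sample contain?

2.483 g

n(H2SO4) added = 0.03937 × 0.8222 = 0.03237 mol
n(NaOH) used in back-titration = 0.01914 × 0.1936 = 3.706 × 10^-3 mol
From the 1:2 ratio, n(H2SO4) left over = 1/2 × 3.706 × 10^-3 = 1.853 × 10^-3 mol
n(H2SO4) consumed by analyte = 0.03237 − 1.853 × 10^-3 = 0.03052 mol
n(ZnO) = 0.03052 mol (1:1 ratio)
mass of ZnO = 0.03052 × 81.38 = 2.483 g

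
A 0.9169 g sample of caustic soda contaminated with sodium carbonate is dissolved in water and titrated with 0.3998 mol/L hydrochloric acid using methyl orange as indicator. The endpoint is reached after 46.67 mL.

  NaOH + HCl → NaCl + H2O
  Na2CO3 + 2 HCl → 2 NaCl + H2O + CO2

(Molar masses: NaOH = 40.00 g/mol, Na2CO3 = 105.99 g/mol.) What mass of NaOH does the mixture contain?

0.2214 g

n(HCl) = 0.04667 × 0.3998 = 0.01866 mol
Let x = n(NaOH), y = n(Na2CO3).
Titrant: 1x + 2y = 0.01866;  mass: 40.00x + 105.99y = 0.9169
Solving, x = 5.534 × 10^-3 mol, y = 6.562 × 10^-3 mol
mass of NaOH = 5.534 × 10^-3 × 40.00 = 0.2214 g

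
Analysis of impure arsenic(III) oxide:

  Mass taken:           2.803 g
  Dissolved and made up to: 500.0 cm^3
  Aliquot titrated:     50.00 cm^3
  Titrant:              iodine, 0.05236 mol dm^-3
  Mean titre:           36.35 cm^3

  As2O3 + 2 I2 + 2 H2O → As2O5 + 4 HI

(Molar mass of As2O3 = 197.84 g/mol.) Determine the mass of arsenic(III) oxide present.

n(I2) per titration = 0.03635 × 0.05236 = 1.903 × 10^-3 mol
From the 1:2 ratio, n(As2O3) in each aliquot = 1/2 × 1.903 × 10^-3 = 9.516 × 10^-4 mol
n(As2O3) in the whole flask = 9.516 × 10^-4 × 500.0/50.00 = 9.516 × 10^-3 mol
mass of As2O3 = 9.516 × 10^-3 × 197.84 = 1.883 g

1.883 g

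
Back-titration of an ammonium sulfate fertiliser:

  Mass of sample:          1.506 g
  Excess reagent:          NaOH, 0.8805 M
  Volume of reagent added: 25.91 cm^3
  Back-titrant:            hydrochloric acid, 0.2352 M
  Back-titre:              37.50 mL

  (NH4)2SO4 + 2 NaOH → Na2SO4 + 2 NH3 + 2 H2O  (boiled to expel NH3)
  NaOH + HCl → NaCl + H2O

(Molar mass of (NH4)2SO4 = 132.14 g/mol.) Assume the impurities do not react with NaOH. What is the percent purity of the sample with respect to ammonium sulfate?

61.39 %

n(NaOH) added = 0.02591 × 0.8805 = 0.02281 mol
n(HCl) used in back-titration = 0.03750 × 0.2352 = 8.820 × 10^-3 mol
n(NaOH) left over = 8.820 × 10^-3 mol (1:1 ratio)
n(NaOH) consumed by analyte = 0.02281 − 8.820 × 10^-3 = 0.01399 mol
From the 1:2 ratio, n((NH4)2SO4) = 1/2 × 0.01399 = 6.997 × 10^-3 mol
mass of (NH4)2SO4 = 6.997 × 10^-3 × 132.14 = 0.9246 g
% (NH4)2SO4 = 0.9246 / 1.506 × 100 = 61.39 %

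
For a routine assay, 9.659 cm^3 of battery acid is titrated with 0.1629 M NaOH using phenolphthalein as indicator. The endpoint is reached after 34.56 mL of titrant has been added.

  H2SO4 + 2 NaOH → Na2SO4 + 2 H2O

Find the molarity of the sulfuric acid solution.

n(NaOH) = 0.03456 L × 0.1629 mol/L = 5.630 × 10^-3 mol
From the 1:2 mole ratio, n(H2SO4) = 1/2 × 5.630 × 10^-3 = 2.815 × 10^-3 mol
[H2SO4] = 2.815 × 10^-3 mol / 0.009659 L = 0.2914 mol/L

0.2914 M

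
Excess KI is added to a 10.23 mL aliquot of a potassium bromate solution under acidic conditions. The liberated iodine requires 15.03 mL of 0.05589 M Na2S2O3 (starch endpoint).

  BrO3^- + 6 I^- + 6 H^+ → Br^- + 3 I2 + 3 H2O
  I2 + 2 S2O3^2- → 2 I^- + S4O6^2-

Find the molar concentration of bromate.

0.01369 M

n(S2O3^2-) = 0.01503 × 0.05589 = 8.400 × 10^-4 mol
n(I2) = n(S2O3^2-)/2 = 4.200 × 10^-4 mol
From the 1:3 ratio, n(BrO3^-) in the aliquot = 1/3 × 4.200 × 10^-4 = 1.400 × 10^-4 mol
[BrO3^-] = 1.400 × 10^-4 / 0.01023 = 0.01369 mol/L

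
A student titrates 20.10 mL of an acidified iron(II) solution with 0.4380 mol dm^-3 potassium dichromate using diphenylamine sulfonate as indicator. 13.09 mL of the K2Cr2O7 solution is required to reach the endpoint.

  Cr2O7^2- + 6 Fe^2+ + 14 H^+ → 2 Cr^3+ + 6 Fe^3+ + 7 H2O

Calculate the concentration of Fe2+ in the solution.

n(K2Cr2O7) = 0.01309 L × 0.4380 mol/L = 5.733 × 10^-3 mol
From the 6:1 mole ratio, n(Fe2+) = 6/1 × 5.733 × 10^-3 = 0.03440 mol
[Fe2+] = 0.03440 mol / 0.02010 L = 1.711 mol/L

1.711 mol/L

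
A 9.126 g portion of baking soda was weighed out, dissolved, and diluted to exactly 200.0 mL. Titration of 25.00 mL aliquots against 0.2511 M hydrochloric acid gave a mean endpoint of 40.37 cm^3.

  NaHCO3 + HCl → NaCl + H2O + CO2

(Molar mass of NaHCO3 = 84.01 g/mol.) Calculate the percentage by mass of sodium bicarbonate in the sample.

n(HCl) per titration = 0.04037 × 0.2511 = 0.01014 mol
n(NaHCO3) in each aliquot = 0.01014 mol (1:1 ratio)
n(NaHCO3) in the whole flask = 0.01014 × 200.0/25.00 = 0.08110 mol
mass of NaHCO3 = 0.08110 × 84.01 = 6.813 g
% NaHCO3 = 6.813 / 9.126 × 100 = 74.65 %

74.65 %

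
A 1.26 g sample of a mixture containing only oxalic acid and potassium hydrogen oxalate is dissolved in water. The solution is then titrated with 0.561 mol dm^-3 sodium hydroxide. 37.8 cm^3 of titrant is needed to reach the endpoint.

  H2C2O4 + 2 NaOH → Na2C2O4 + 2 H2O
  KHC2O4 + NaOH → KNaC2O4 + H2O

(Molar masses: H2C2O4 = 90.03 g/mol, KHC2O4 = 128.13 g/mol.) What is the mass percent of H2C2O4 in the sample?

n(NaOH) = 0.0378 × 0.561 = 0.0212 mol
Let x = n(H2C2O4), y = n(KHC2O4).
Titrant: 2x + 1y = 0.0212;  mass: 90.03x + 128.13y = 1.26
Solving, x = 8.77 × 10^-3 mol, y = 3.67 × 10^-3 mol
mass of H2C2O4 = 8.77 × 10^-3 × 90.03 = 0.789 g
% H2C2O4 = 0.789 / 1.26 × 100 = 62.6 %

62.6 %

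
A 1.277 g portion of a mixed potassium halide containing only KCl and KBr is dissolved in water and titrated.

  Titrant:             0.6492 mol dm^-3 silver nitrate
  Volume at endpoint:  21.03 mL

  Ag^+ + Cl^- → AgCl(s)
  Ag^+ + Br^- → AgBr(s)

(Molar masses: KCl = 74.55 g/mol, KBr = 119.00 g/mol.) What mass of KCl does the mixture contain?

n(AgNO3) = 0.02103 × 0.6492 = 0.01365 mol
Let x = n(KCl), y = n(KBr).
Titrant: 1x + 1y = 0.01365;  mass: 74.55x + 119.00y = 1.277
Solving, x = 7.822 × 10^-3 mol, y = 5.831 × 10^-3 mol
mass of KCl = 7.822 × 10^-3 × 74.55 = 0.5831 g

0.5831 g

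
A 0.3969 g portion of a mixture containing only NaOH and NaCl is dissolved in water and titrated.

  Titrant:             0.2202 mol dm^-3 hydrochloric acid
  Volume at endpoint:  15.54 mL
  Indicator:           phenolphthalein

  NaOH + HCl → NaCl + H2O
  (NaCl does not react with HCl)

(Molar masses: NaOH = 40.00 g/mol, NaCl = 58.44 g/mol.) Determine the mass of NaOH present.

n(HCl) = 0.01554 × 0.2202 = 3.422 × 10^-3 mol
Let x = n(NaOH), y = n(NaCl).
Titrant: 1x = 3.422 × 10^-3;  mass: 40.00x + 58.44y = 0.3969
Solving, x = 3.422 × 10^-3 mol, y = 4.449 × 10^-3 mol
mass of NaOH = 3.422 × 10^-3 × 40.00 = 0.1369 g

0.1369 g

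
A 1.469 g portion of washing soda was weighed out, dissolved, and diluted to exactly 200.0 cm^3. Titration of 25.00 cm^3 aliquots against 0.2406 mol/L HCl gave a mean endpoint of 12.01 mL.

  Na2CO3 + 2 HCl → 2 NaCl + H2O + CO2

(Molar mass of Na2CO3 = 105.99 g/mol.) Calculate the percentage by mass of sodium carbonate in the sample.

83.40 %

n(HCl) per titration = 0.01201 × 0.2406 = 2.890 × 10^-3 mol
From the 1:2 ratio, n(Na2CO3) in each aliquot = 1/2 × 2.890 × 10^-3 = 1.445 × 10^-3 mol
n(Na2CO3) in the whole flask = 1.445 × 10^-3 × 200.0/25.00 = 0.01156 mol
mass of Na2CO3 = 0.01156 × 105.99 = 1.225 g
% Na2CO3 = 1.225 / 1.469 × 100 = 83.40 %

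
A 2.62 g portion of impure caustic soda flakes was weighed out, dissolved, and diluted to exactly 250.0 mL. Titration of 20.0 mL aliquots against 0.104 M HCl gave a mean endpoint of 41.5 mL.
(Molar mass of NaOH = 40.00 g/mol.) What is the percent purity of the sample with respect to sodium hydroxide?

82.4 %

NaOH + HCl → NaCl + H2O
n(HCl) per titration = 0.0415 × 0.104 = 4.32 × 10^-3 mol
n(NaOH) in each aliquot = 4.32 × 10^-3 mol (1:1 ratio)
n(NaOH) in the whole flask = 4.32 × 10^-3 × 250.0/20.0 = 0.0539 mol
mass of NaOH = 0.0539 × 40.00 = 2.16 g
% NaOH = 2.16 / 2.62 × 100 = 82.4 %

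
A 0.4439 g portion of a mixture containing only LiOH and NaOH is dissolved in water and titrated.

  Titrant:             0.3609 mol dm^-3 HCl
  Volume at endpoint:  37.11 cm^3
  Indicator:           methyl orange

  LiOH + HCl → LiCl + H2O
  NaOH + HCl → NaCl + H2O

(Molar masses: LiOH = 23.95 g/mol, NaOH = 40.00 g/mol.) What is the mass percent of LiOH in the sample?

30.87 %

n(HCl) = 0.03711 × 0.3609 = 0.01339 mol
Let x = n(LiOH), y = n(NaOH).
Titrant: 1x + 1y = 0.01339;  mass: 23.95x + 40.00y = 0.4439
Solving, x = 5.721 × 10^-3 mol, y = 7.672 × 10^-3 mol
mass of LiOH = 5.721 × 10^-3 × 23.95 = 0.1370 g
% LiOH = 0.1370 / 0.4439 × 100 = 30.87 %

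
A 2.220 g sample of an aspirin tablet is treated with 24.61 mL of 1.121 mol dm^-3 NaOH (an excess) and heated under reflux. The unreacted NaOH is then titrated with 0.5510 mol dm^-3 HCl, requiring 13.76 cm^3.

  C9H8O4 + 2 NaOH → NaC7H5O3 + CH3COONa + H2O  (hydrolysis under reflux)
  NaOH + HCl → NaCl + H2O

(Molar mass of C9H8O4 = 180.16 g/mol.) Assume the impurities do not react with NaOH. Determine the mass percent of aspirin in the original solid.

81.18 %

n(NaOH) added = 0.02461 × 1.121 = 0.02759 mol
n(HCl) used in back-titration = 0.01376 × 0.5510 = 7.582 × 10^-3 mol
n(NaOH) left over = 7.582 × 10^-3 mol (1:1 ratio)
n(NaOH) consumed by analyte = 0.02759 − 7.582 × 10^-3 = 0.02001 mol
From the 1:2 ratio, n(C9H8O4) = 1/2 × 0.02001 = 0.01000 mol
mass of C9H8O4 = 0.01000 × 180.16 = 1.802 g
% C9H8O4 = 1.802 / 2.220 × 100 = 81.18 %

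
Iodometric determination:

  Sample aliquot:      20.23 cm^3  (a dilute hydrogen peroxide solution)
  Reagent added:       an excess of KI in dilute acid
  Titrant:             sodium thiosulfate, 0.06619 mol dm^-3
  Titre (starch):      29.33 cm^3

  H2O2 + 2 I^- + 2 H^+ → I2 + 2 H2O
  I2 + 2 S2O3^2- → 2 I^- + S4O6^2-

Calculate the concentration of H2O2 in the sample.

0.04798 mol/L

n(S2O3^2-) = 0.02933 × 0.06619 = 1.941 × 10^-3 mol
n(I2) = n(S2O3^2-)/2 = 9.707 × 10^-4 mol
n(H2O2) in the aliquot = 9.707 × 10^-4 mol (1:1 ratio)
[H2O2] = 9.707 × 10^-4 / 0.02023 = 0.04798 mol/L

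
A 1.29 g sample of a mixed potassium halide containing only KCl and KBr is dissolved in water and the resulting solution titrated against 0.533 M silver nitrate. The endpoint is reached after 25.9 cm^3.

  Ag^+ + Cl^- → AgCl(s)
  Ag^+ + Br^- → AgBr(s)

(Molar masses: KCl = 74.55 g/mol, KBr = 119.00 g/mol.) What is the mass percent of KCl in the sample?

n(AgNO3) = 0.0259 × 0.533 = 0.0138 mol
Let x = n(KCl), y = n(KBr).
Titrant: 1x + 1y = 0.0138;  mass: 74.55x + 119.00y = 1.29
Solving, x = 7.94 × 10^-3 mol, y = 5.87 × 10^-3 mol
mass of KCl = 7.94 × 10^-3 × 74.55 = 0.592 g
% KCl = 0.592 / 1.29 × 100 = 45.9 %

45.9 %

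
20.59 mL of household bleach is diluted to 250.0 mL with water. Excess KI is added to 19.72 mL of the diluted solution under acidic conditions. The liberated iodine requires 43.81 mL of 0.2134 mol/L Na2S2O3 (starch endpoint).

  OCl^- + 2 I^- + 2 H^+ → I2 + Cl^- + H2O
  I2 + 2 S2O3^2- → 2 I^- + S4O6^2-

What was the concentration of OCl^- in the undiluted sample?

n(S2O3^2-) = 0.04381 × 0.2134 = 9.349 × 10^-3 mol
n(I2) = n(S2O3^2-)/2 = 4.675 × 10^-3 mol
n(OCl^-) in the aliquot = 4.675 × 10^-3 mol (1:1 ratio)
[OCl^-]_dilute = 4.675 × 10^-3 / 0.01972 = 0.2370 mol/L
[OCl^-]_original = 0.2370 × 250.0/20.59 = 2.878 mol/L

2.878 mol/L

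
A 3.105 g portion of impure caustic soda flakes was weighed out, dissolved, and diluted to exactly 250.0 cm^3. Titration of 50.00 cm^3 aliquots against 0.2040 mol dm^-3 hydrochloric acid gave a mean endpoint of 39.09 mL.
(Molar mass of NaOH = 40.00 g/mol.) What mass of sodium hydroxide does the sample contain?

1.595 g

NaOH + HCl → NaCl + H2O
n(HCl) per titration = 0.03909 × 0.2040 = 7.974 × 10^-3 mol
n(NaOH) in each aliquot = 7.974 × 10^-3 mol (1:1 ratio)
n(NaOH) in the whole flask = 7.974 × 10^-3 × 250.0/50.00 = 0.03987 mol
mass of NaOH = 0.03987 × 40.00 = 1.595 g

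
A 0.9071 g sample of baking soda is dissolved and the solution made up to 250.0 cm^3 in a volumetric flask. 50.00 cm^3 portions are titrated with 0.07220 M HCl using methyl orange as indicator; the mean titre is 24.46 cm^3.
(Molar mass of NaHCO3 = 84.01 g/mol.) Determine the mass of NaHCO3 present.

0.7418 g

NaHCO3 + HCl → NaCl + H2O + CO2
n(HCl) per titration = 0.02446 × 0.07220 = 1.766 × 10^-3 mol
n(NaHCO3) in each aliquot = 1.766 × 10^-3 mol (1:1 ratio)
n(NaHCO3) in the whole flask = 1.766 × 10^-3 × 250.0/50.00 = 8.830 × 10^-3 mol
mass of NaHCO3 = 8.830 × 10^-3 × 84.01 = 0.7418 g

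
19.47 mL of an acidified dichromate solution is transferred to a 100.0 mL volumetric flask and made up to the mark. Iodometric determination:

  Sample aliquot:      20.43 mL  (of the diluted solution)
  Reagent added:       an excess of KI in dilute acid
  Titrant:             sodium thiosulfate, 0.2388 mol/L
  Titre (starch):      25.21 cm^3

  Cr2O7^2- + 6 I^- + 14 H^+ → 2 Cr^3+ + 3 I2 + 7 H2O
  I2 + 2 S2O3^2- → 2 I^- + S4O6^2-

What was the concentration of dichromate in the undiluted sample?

0.2522 mol/L

n(S2O3^2-) = 0.02521 × 0.2388 = 6.020 × 10^-3 mol
n(I2) = n(S2O3^2-)/2 = 3.010 × 10^-3 mol
From the 1:3 ratio, n(Cr2O7^2-) in the aliquot = 1/3 × 3.010 × 10^-3 = 1.003 × 10^-3 mol
[Cr2O7^2-]_dilute = 1.003 × 10^-3 / 0.02043 = 0.04911 mol/L
[Cr2O7^2-]_original = 0.04911 × 100.0/19.47 = 0.2522 mol/L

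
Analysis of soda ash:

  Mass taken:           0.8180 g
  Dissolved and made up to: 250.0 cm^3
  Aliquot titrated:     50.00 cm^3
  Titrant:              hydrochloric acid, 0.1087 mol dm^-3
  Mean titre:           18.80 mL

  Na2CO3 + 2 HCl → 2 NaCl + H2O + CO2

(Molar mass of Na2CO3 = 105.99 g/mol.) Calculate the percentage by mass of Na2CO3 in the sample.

66.20 %

n(HCl) per titration = 0.01880 × 0.1087 = 2.044 × 10^-3 mol
From the 1:2 ratio, n(Na2CO3) in each aliquot = 1/2 × 2.044 × 10^-3 = 1.022 × 10^-3 mol
n(Na2CO3) in the whole flask = 1.022 × 10^-3 × 250.0/50.00 = 5.109 × 10^-3 mol
mass of Na2CO3 = 5.109 × 10^-3 × 105.99 = 0.5415 g
% Na2CO3 = 0.5415 / 0.8180 × 100 = 66.20 %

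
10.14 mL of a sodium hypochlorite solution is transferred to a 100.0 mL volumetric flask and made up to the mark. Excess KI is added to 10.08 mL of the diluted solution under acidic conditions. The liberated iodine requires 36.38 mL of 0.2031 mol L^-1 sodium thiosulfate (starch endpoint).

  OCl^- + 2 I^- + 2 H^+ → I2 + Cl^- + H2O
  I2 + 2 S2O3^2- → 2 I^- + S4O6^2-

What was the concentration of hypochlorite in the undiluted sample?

3.614 mol/L

n(S2O3^2-) = 0.03638 × 0.2031 = 7.389 × 10^-3 mol
n(I2) = n(S2O3^2-)/2 = 3.694 × 10^-3 mol
n(OCl^-) in the aliquot = 3.694 × 10^-3 mol (1:1 ratio)
[OCl^-]_dilute = 3.694 × 10^-3 / 0.01008 = 0.3665 mol/L
[OCl^-]_original = 0.3665 × 100.0/10.14 = 3.614 mol/L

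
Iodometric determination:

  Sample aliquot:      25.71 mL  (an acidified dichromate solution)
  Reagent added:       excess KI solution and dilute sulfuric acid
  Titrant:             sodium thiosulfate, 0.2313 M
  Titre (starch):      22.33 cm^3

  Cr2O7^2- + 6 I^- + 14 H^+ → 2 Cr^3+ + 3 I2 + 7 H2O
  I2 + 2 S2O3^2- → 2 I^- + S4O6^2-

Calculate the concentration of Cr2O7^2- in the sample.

n(S2O3^2-) = 0.02233 × 0.2313 = 5.165 × 10^-3 mol
n(I2) = n(S2O3^2-)/2 = 2.582 × 10^-3 mol
From the 1:3 ratio, n(Cr2O7^2-) in the aliquot = 1/3 × 2.582 × 10^-3 = 8.608 × 10^-4 mol
[Cr2O7^2-] = 8.608 × 10^-4 / 0.02571 = 0.03348 mol/L

0.03348 M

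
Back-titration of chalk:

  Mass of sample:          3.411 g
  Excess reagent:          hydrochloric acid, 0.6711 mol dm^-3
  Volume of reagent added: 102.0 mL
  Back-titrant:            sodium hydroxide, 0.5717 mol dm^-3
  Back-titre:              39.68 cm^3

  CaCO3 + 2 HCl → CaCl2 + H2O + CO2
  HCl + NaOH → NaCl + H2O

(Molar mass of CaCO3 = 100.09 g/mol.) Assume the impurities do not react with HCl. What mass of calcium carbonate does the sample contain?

2.290 g

n(HCl) added = 0.1020 × 0.6711 = 0.06845 mol
n(NaOH) used in back-titration = 0.03968 × 0.5717 = 0.02269 mol
n(HCl) left over = 0.02269 mol (1:1 ratio)
n(HCl) consumed by analyte = 0.06845 − 0.02269 = 0.04577 mol
From the 1:2 ratio, n(CaCO3) = 1/2 × 0.04577 = 0.02288 mol
mass of CaCO3 = 0.02288 × 100.09 = 2.290 g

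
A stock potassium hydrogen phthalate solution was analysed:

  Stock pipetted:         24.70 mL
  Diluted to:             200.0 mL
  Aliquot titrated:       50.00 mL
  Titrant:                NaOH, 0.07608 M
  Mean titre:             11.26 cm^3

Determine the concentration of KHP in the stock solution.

0.1387 M

KHC8H4O4 + NaOH → KNaC8H4O4 + H2O
n(NaOH) = 0.01126 × 0.07608 = 8.567 × 10^-4 mol
n(KHC8H4O4) in the aliquot = 8.567 × 10^-4 mol (1:1 ratio)
[KHC8H4O4]_dilute = 8.567 × 10^-4 / 0.05000 = 0.01713 mol/L
Dilution factor = 200.0 / 24.70 = 8.097
[KHC8H4O4]_stock = 0.01713 × 8.097 = 0.1387 mol/L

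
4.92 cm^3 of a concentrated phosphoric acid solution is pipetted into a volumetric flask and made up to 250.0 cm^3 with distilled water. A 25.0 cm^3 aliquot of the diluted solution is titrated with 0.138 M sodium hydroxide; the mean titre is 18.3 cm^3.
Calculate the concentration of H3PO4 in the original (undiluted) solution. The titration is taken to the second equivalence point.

H3PO4 + 2 NaOH → Na2HPO4 + 2 H2O
n(NaOH) = 0.0183 × 0.138 = 2.53 × 10^-3 mol
From the 1:2 ratio, n(H3PO4) in the aliquot = 1/2 × 2.53 × 10^-3 = 1.26 × 10^-3 mol
[H3PO4]_dilute = 1.26 × 10^-3 / 0.0250 = 0.0505 mol/L
Dilution factor = 250.0 / 4.92 = 50.81
[H3PO4]_stock = 0.0505 × 50.81 = 2.57 mol/L

2.57 M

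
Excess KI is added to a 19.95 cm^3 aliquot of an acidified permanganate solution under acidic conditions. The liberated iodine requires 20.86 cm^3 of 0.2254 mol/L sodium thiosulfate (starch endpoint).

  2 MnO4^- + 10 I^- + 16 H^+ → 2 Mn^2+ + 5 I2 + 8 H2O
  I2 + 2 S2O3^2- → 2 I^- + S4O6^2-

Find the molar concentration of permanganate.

0.04714 mol/L

n(S2O3^2-) = 0.02086 × 0.2254 = 4.702 × 10^-3 mol
n(I2) = n(S2O3^2-)/2 = 2.351 × 10^-3 mol
From the 2:5 ratio, n(MnO4^-) in the aliquot = 2/5 × 2.351 × 10^-3 = 9.404 × 10^-4 mol
[MnO4^-] = 9.404 × 10^-4 / 0.01995 = 0.04714 mol/L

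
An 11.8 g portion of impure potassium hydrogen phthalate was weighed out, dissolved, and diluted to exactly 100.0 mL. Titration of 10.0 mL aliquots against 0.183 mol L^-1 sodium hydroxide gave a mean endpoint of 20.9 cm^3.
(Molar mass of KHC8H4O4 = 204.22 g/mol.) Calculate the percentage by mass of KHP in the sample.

66.2 %

KHC8H4O4 + NaOH → KNaC8H4O4 + H2O
n(NaOH) per titration = 0.0209 × 0.183 = 3.82 × 10^-3 mol
n(KHC8H4O4) in each aliquot = 3.82 × 10^-3 mol (1:1 ratio)
n(KHC8H4O4) in the whole flask = 3.82 × 10^-3 × 100.0/10.0 = 0.0382 mol
mass of KHC8H4O4 = 0.0382 × 204.22 = 7.81 g
% KHC8H4O4 = 7.81 / 11.8 × 100 = 66.2 %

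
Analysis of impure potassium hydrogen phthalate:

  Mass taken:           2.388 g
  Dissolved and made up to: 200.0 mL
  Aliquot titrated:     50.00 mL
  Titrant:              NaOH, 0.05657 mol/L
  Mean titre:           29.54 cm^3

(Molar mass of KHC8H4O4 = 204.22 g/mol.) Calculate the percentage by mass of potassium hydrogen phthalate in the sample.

57.16 %

KHC8H4O4 + NaOH → KNaC8H4O4 + H2O
n(NaOH) per titration = 0.02954 × 0.05657 = 1.671 × 10^-3 mol
n(KHC8H4O4) in each aliquot = 1.671 × 10^-3 mol (1:1 ratio)
n(KHC8H4O4) in the whole flask = 1.671 × 10^-3 × 200.0/50.00 = 6.684 × 10^-3 mol
mass of KHC8H4O4 = 6.684 × 10^-3 × 204.22 = 1.365 g
% KHC8H4O4 = 1.365 / 2.388 × 100 = 57.16 %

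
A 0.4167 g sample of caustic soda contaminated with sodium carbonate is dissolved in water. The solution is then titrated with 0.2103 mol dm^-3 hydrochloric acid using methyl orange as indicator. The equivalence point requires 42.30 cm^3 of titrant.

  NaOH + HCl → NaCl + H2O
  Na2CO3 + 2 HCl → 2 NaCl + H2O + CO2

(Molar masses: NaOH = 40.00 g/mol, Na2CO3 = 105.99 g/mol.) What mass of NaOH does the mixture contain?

0.1685 g

n(HCl) = 0.04230 × 0.2103 = 8.896 × 10^-3 mol
Let x = n(NaOH), y = n(Na2CO3).
Titrant: 1x + 2y = 8.896 × 10^-3;  mass: 40.00x + 105.99y = 0.4167
Solving, x = 4.211 × 10^-3 mol, y = 2.342 × 10^-3 mol
mass of NaOH = 4.211 × 10^-3 × 40.00 = 0.1685 g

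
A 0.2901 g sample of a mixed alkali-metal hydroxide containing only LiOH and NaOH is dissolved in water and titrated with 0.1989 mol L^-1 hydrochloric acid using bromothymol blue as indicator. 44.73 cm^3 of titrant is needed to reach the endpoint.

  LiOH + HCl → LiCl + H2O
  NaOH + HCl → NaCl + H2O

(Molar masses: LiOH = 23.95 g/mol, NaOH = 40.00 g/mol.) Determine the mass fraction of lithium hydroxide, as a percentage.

n(HCl) = 0.04473 × 0.1989 = 8.897 × 10^-3 mol
Let x = n(LiOH), y = n(NaOH).
Titrant: 1x + 1y = 8.897 × 10^-3;  mass: 23.95x + 40.00y = 0.2901
Solving, x = 4.098 × 10^-3 mol, y = 4.799 × 10^-3 mol
mass of LiOH = 4.098 × 10^-3 × 23.95 = 0.09815 g
% LiOH = 0.09815 / 0.2901 × 100 = 33.83 %

33.83 %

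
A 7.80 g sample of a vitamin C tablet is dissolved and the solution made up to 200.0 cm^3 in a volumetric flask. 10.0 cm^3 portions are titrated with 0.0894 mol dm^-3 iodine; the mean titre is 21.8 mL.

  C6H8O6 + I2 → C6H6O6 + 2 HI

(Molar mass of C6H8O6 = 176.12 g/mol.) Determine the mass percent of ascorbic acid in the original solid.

n(I2) per titration = 0.0218 × 0.0894 = 1.95 × 10^-3 mol
n(C6H8O6) in each aliquot = 1.95 × 10^-3 mol (1:1 ratio)
n(C6H8O6) in the whole flask = 1.95 × 10^-3 × 200.0/10.0 = 0.0390 mol
mass of C6H8O6 = 0.0390 × 176.12 = 6.86 g
% C6H8O6 = 6.86 / 7.80 × 100 = 88.0 %

88.0 %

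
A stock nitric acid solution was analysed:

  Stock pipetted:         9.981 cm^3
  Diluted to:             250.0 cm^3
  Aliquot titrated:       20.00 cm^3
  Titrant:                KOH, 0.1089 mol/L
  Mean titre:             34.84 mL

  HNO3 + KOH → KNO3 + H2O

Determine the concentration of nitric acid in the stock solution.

4.752 mol/L

n(KOH) = 0.03484 × 0.1089 = 3.794 × 10^-3 mol
n(HNO3) in the aliquot = 3.794 × 10^-3 mol (1:1 ratio)
[HNO3]_dilute = 3.794 × 10^-3 / 0.02000 = 0.1897 mol/L
Dilution factor = 250.0 / 9.981 = 25.05
[HNO3]_stock = 0.1897 × 25.05 = 4.752 mol/L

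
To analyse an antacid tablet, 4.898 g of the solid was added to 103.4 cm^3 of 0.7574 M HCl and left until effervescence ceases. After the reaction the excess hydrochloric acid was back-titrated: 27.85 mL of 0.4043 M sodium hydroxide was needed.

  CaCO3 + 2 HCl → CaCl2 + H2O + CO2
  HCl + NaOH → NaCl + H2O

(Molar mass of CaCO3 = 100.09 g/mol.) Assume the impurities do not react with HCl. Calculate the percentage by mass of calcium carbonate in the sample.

68.51 %

n(HCl) added = 0.1034 × 0.7574 = 0.07832 mol
n(NaOH) used in back-titration = 0.02785 × 0.4043 = 0.01126 mol
n(HCl) left over = 0.01126 mol (1:1 ratio)
n(HCl) consumed by analyte = 0.07832 − 0.01126 = 0.06706 mol
From the 1:2 ratio, n(CaCO3) = 1/2 × 0.06706 = 0.03353 mol
mass of CaCO3 = 0.03353 × 100.09 = 3.356 g
% CaCO3 = 3.356 / 4.898 × 100 = 68.51 %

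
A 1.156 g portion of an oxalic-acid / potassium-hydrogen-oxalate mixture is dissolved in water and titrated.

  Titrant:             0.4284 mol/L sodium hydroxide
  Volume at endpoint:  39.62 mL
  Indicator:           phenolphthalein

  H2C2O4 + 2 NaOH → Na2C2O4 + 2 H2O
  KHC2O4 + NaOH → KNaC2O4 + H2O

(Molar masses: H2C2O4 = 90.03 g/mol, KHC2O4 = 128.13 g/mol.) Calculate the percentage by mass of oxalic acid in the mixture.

n(NaOH) = 0.03962 × 0.4284 = 0.01697 mol
Let x = n(H2C2O4), y = n(KHC2O4).
Titrant: 2x + 1y = 0.01697;  mass: 90.03x + 128.13y = 1.156
Solving, x = 6.129 × 10^-3 mol, y = 4.716 × 10^-3 mol
mass of H2C2O4 = 6.129 × 10^-3 × 90.03 = 0.5518 g
% H2C2O4 = 0.5518 / 1.156 × 100 = 47.73 %

47.73 %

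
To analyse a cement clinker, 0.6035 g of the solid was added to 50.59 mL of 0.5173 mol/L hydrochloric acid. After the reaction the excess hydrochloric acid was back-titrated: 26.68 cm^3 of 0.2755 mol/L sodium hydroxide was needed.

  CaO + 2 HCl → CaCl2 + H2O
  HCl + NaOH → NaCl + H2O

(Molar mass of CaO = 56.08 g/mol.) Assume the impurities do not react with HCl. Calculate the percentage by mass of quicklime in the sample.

n(HCl) added = 0.05059 × 0.5173 = 0.02617 mol
n(NaOH) used in back-titration = 0.02668 × 0.2755 = 7.350 × 10^-3 mol
n(HCl) left over = 7.350 × 10^-3 mol (1:1 ratio)
n(HCl) consumed by analyte = 0.02617 − 7.350 × 10^-3 = 0.01882 mol
From the 1:2 ratio, n(CaO) = 1/2 × 0.01882 = 9.410 × 10^-3 mol
mass of CaO = 9.410 × 10^-3 × 56.08 = 0.5277 g
% CaO = 0.5277 / 0.6035 × 100 = 87.44 %

87.44 %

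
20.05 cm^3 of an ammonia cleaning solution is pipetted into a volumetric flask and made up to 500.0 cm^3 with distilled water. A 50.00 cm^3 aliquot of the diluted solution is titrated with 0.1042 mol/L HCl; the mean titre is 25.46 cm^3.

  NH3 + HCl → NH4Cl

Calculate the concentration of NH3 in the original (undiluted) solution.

1.323 mol/L

n(HCl) = 0.02546 × 0.1042 = 2.653 × 10^-3 mol
n(NH3) in the aliquot = 2.653 × 10^-3 mol (1:1 ratio)
[NH3]_dilute = 2.653 × 10^-3 / 0.05000 = 0.05306 mol/L
Dilution factor = 500.0 / 20.05 = 24.94
[NH3]_stock = 0.05306 × 24.94 = 1.323 mol/L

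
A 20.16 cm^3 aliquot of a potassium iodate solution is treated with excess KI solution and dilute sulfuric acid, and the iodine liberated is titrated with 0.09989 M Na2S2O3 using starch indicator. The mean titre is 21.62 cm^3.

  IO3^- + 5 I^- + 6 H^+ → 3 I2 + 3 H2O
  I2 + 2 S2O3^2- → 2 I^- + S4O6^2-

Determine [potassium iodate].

0.01785 M

n(S2O3^2-) = 0.02162 × 0.09989 = 2.160 × 10^-3 mol
n(I2) = n(S2O3^2-)/2 = 1.080 × 10^-3 mol
From the 1:3 ratio, n(IO3^-) in the aliquot = 1/3 × 1.080 × 10^-3 = 3.599 × 10^-4 mol
[IO3^-] = 3.599 × 10^-4 / 0.02016 = 0.01785 mol/L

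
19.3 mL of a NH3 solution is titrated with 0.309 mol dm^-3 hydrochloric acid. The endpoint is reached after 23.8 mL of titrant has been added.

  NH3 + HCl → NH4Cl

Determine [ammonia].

0.381 mol/L

n(HCl) = 0.0238 L × 0.309 mol/L = 7.35 × 10^-3 mol
n(NH3) = 7.35 × 10^-3 mol (1:1 mole ratio)
[NH3] = 7.35 × 10^-3 mol / 0.0193 L = 0.381 mol/L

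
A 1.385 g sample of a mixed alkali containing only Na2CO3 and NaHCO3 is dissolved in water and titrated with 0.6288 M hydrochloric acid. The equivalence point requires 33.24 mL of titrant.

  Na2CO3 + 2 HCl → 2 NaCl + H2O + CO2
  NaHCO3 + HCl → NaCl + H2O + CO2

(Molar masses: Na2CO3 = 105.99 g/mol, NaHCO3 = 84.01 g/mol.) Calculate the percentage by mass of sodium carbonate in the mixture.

45.76 %

n(HCl) = 0.03324 × 0.6288 = 0.02090 mol
Let x = n(Na2CO3), y = n(NaHCO3).
Titrant: 2x + 1y = 0.02090;  mass: 105.99x + 84.01y = 1.385
Solving, x = 5.980 × 10^-3 mol, y = 8.942 × 10^-3 mol
mass of Na2CO3 = 5.980 × 10^-3 × 105.99 = 0.6338 g
% Na2CO3 = 0.6338 / 1.385 × 100 = 45.76 %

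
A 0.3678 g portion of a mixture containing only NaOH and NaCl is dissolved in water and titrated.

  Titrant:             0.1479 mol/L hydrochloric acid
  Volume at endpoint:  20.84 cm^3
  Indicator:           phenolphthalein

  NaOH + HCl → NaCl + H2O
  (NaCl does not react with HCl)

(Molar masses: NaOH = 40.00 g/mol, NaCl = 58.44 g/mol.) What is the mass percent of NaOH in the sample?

33.52 %

n(HCl) = 0.02084 × 0.1479 = 3.082 × 10^-3 mol
Let x = n(NaOH), y = n(NaCl).
Titrant: 1x = 3.082 × 10^-3;  mass: 40.00x + 58.44y = 0.3678
Solving, x = 3.082 × 10^-3 mol, y = 4.184 × 10^-3 mol
mass of NaOH = 3.082 × 10^-3 × 40.00 = 0.1233 g
% NaOH = 0.1233 / 0.3678 × 100 = 33.52 %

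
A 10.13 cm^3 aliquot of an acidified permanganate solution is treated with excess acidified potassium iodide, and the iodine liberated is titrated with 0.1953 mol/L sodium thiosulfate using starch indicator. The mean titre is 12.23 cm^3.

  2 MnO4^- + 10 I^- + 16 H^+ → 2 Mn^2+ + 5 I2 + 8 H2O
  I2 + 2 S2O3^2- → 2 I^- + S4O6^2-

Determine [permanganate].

0.04716 mol/L

n(S2O3^2-) = 0.01223 × 0.1953 = 2.389 × 10^-3 mol
n(I2) = n(S2O3^2-)/2 = 1.194 × 10^-3 mol
From the 2:5 ratio, n(MnO4^-) in the aliquot = 2/5 × 1.194 × 10^-3 = 4.777 × 10^-4 mol
[MnO4^-] = 4.777 × 10^-4 / 0.01013 = 0.04716 mol/L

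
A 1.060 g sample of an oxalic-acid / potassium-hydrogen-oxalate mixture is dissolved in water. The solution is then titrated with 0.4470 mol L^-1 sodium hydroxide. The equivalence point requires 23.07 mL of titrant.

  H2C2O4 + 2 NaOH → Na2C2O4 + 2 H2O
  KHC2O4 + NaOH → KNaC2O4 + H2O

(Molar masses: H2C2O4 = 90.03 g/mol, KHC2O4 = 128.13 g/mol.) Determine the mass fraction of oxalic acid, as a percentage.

13.35 %

n(NaOH) = 0.02307 × 0.4470 = 0.01031 mol
Let x = n(H2C2O4), y = n(KHC2O4).
Titrant: 2x + 1y = 0.01031;  mass: 90.03x + 128.13y = 1.060
Solving, x = 1.572 × 10^-3 mol, y = 7.168 × 10^-3 mol
mass of H2C2O4 = 1.572 × 10^-3 × 90.03 = 0.1415 g
% H2C2O4 = 0.1415 / 1.060 × 100 = 13.35 %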